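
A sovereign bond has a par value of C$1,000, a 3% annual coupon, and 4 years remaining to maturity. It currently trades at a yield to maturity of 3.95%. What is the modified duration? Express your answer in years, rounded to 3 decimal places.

Periodic yield y = 0.0395. First find Macaulay duration:
  t   CF        PV=CF/(1+0.0395)^t    t·PV
  1        30.00        28.8600        28.8600
  2        30.00        27.7634        55.5268
  3        30.00        26.7084        80.1252
  4     1,030.00       882.1435     3,528.5741
  Σ                    965.4753     3,693.0861
P = 965.4753; Macaulay duration = 3,693.0861 / 965.4753 = 3.82515 years.
Modified duration = D_Mac / (1 + y) = 3.82515 / 1.0395 = 3.67980 years.

3.680 years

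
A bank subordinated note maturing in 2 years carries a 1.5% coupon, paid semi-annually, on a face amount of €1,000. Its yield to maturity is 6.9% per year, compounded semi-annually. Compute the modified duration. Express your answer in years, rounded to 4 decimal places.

1.9105 years

Periodic yield y = 0.0345. First find Macaulay duration:
  t   CF        PV=CF/(1+0.0345)^t    t·PV
  1         7.50         7.2499         7.2499
  2         7.50         7.0081        14.0162
  3         7.50         6.7744        20.3232
  4     1,007.50       879.6767     3,518.7067
  Σ                    900.7090     3,560.2959
P = 900.7090; Macaulay duration = 3,560.2959 / 900.7090 = 3.95277 half-year periods = 1.97639 years.
Modified duration = D_Mac / (1 + y) = 1.97639 / 1.0345 = 1.91047 years.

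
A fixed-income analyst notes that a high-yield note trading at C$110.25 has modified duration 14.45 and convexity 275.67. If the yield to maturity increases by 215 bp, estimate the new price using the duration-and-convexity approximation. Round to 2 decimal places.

C$83.02

Duration effect: -D_mod·Δy = -14.45 × (+0.0215) = -0.310675
Convexity effect: ½·C·(Δy)² = 0.5 × 275.67 × (0.0215)² = +0.06371422875
ΔP/P ≈ -0.310675 + 0.06371422875 = -0.24696077125
New price ≈ 110.25 × (1 - 0.24696077125) = 83.0225749696875.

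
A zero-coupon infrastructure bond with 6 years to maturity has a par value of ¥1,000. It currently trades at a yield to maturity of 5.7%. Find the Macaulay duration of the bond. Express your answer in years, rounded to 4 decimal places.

A zero-coupon bond has a single cash flow at maturity, so its Macaulay duration equals its maturity: 6 years.

6.0000 years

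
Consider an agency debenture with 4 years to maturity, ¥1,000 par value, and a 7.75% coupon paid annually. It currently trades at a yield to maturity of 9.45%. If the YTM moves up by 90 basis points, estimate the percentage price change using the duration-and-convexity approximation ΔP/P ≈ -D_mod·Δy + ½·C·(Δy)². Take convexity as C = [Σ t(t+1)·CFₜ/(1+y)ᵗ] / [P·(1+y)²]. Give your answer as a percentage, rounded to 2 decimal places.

-2.88%

With y = 0.0945:
  t   CF        PV=CF/(1+0.0945)^t    t·PV        t(t+1)·PV
  1        77.50        70.8086        70.8086         141.6172
  2        77.50        64.6949       129.3898         388.1695
  3        77.50        59.1091       177.3273         709.3093
  4     1,077.50       750.8518     3,003.4071      15,017.0356
  Σ                    945.4644     3,380.9329      16,256.1316
P = 945.4644; D_Mac = 3.57595 yrs; D_mod = 3.26720 yrs; C = 14.35293.
Duration effect: -3.26720 × (+0.009) = -0.029405
Convexity effect: 0.5 × 14.35293 × (0.009)² = +0.0005813
ΔP/P ≈ -0.029405 + 0.0005813 = -0.028823 = -2.8823%.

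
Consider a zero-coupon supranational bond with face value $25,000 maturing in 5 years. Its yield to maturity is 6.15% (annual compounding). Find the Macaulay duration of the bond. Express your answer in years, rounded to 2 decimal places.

5.00 years

A zero-coupon bond has a single cash flow at maturity, so its Macaulay duration equals its maturity: 5 years.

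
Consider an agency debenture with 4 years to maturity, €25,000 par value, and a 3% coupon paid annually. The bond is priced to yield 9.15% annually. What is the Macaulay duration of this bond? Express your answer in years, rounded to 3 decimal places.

3.805 years

Periodic yield y = 0.0915. Discount each cash flow and weight by its year:
  t   CF        PV=CF/(1+0.0915)^t    t·PV
  1       750.00       687.1278       687.1278
  2       750.00       629.5262     1,259.0523
  3       750.00       576.7532     1,730.2597
  4    25,750.00    18,141.8793    72,567.5172
  Σ                 20,035.2865    76,243.9570
Price P = Σ PV = 20,035.2865.
Macaulay duration = Σ(t·PV) / P = 76,243.9570 / 20,035.2865 = 3.80548 years.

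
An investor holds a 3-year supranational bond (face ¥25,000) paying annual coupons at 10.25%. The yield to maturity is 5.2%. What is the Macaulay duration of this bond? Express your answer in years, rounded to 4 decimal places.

2.7472 years

Periodic yield y = 0.052. Discount each cash flow and weight by its year:
  t   CF        PV=CF/(1+0.052)^t    t·PV
  1     2,562.50     2,435.8365     2,435.8365
  2     2,562.50     2,315.4339     4,630.8679
  3    27,562.50    23,673.9860    71,021.9581
  Σ                 28,425.2565    78,088.6625
Price P = Σ PV = 28,425.2565.
Macaulay duration = Σ(t·PV) / P = 78,088.6625 / 28,425.2565 = 2.74716 years.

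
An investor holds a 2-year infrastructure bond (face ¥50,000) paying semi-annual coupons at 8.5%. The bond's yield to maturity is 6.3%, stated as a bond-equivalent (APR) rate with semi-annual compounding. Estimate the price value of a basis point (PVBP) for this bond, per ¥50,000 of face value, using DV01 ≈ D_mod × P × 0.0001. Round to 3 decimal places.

¥9.503

Periodic yield y = 0.0315.
  t   CF        PV=CF/(1+0.0315)^t    t·PV
  1     2,125.00     2,060.1066     2,060.1066
  2     2,125.00     1,997.1950     3,994.3900
  3     2,125.00     1,936.2046     5,808.6137
  4    52,125.00    46,043.5858   184,174.3433
  Σ                 52,037.0920   196,037.4536
P = 52,037.0920; D_Mac = 3.76726 half-year periods = 1.88363 yrs; D_mod = 1.82611 yrs.
DV01 ≈ 1.82611 × 52,037.0920 × 0.0001 = 9.502543.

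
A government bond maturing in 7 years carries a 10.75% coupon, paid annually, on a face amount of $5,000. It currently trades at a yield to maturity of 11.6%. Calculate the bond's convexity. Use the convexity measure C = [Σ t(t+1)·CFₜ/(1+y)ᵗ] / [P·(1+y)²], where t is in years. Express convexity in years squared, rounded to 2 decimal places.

With y = 0.116:
  t   CF        PV=CF/(1+0.116)^t    t·PV        t(t+1)·PV
  1       537.50       481.6308       481.6308         963.2616
  2       537.50       431.5688       863.1377       2,589.4130
  3       537.50       386.7104     1,160.1313       4,640.5252
  4       537.50       346.5147     1,386.0589       6,930.2944
  5       537.50       310.4971     1,552.4853       9,314.9119
  6       537.50       278.2232     1,669.3390      11,685.3733
  7     5,537.50     2,568.4101    17,978.8710     143,830.9682
  Σ                  4,803.5552    25,091.6541     179,954.7477
P = 4,803.5552.
Convexity = Σ t(t+1)·PV / [P·(1+y)²] = 179,954.7477 / (4,803.5552 × 1.245456) = 30.07961.

30.08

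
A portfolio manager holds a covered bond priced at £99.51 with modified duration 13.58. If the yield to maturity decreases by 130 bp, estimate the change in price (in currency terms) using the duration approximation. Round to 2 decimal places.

Duration approximation: ΔP/P ≈ -D_mod · Δy = -13.58 × (-0.013) = +0.176540.
ΔP ≈ 99.51 × (+0.176540) = +17.5674954.

+£17.57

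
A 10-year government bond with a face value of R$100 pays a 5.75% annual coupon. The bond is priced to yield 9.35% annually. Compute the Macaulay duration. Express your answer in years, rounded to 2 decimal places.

7.54 years

Periodic yield y = 0.0935. Discount each cash flow and weight by its year:
  t   CF        PV=CF/(1+0.0935)^t    t·PV
  1         5.75         5.2583         5.2583
  2         5.75         4.8087         9.6175
  3         5.75         4.3976        13.1927
  4         5.75         4.0215        16.0862
  5         5.75         3.6777        18.3884
  6         5.75         3.3632        20.1793
  7         5.75         3.0756        21.5295
  8         5.75         2.8127        22.5013
  9         5.75         2.5722        23.1495
  10      105.75        43.2606       432.6060
  Σ                     77.2481       582.5086
Price P = Σ PV = 77.2481.
Macaulay duration = Σ(t·PV) / P = 582.5086 / 77.2481 = 7.54075 years.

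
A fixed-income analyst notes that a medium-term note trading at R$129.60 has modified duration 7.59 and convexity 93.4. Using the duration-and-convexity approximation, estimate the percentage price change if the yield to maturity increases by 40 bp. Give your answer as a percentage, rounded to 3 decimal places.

-2.961%

Duration effect: -D_mod·Δy = -7.59 × (+0.004) = -0.030360
Convexity effect: ½·C·(Δy)² = 0.5 × 93.4 × (0.004)² = +0.0007472
ΔP/P ≈ -0.030360 + 0.0007472 = -0.0296128
= -2.96128%.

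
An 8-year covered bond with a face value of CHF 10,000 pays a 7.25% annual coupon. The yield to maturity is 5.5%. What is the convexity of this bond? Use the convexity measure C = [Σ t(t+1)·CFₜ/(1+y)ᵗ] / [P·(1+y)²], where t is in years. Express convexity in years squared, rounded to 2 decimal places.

48.06

With y = 0.055:
  t   CF        PV=CF/(1+0.055)^t    t·PV        t(t+1)·PV
  1       725.00       687.2038       687.2038       1,374.4076
  2       725.00       651.3780     1,302.7560       3,908.2680
  3       725.00       617.4199     1,852.2597       7,409.0389
  4       725.00       585.2321     2,340.9286      11,704.6428
  5       725.00       554.7224     2,773.6120      16,641.6722
  6       725.00       525.8032     3,154.8194      22,083.7356
  7       725.00       498.3917     3,488.7418      27,909.9344
  8    10,725.00     6,988.3979    55,907.1831     503,164.6479
  Σ                 11,108.5490    71,507.5044     594,196.3474
P = 11,108.5490.
Convexity = Σ t(t+1)·PV / [P·(1+y)²] = 594,196.3474 / (11,108.5490 × 1.113025) = 48.05822.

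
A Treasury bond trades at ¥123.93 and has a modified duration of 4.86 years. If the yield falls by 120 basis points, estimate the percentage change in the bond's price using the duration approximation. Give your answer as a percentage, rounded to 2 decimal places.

+5.83%

Duration approximation: ΔP/P ≈ -D_mod · Δy = -4.86 × (-0.012) = +0.058320.
As a percentage: +5.8320%.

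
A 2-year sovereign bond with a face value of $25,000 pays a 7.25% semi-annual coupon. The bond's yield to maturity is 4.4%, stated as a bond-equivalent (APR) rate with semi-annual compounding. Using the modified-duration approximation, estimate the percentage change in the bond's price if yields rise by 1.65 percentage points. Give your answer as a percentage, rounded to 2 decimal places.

-3.07%

Periodic yield y = 0.022. Modified duration first:
  t   CF        PV=CF/(1+0.022)^t    t·PV
  1       906.25       886.7417       886.7417
  2       906.25       867.6533     1,735.3066
  3       906.25       848.9758     2,546.9275
  4    25,906.25    23,746.5744    94,986.2977
  Σ                 26,349.9453   100,155.2735
P = 26,349.9453; D_Mac = 3.80097 half-year periods = 1.90048 yrs; D_mod = 1.90048/(1+0.022) = 1.85957 yrs.
ΔP/P ≈ -D_mod · Δy = -1.85957 × (+0.0165) = -0.030683 = -3.0683%.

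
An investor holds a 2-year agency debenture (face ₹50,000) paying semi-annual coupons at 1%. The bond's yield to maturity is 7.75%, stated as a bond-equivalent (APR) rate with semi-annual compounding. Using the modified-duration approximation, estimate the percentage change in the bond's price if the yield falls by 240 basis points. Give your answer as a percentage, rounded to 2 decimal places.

Periodic yield y = 0.03875. Modified duration first:
  t   CF        PV=CF/(1+0.03875)^t    t·PV
  1       250.00       240.6739       240.6739
  2       250.00       231.6957       463.3914
  3       250.00       223.0524       669.1572
  4    50,250.00    43,161.0418   172,644.1672
  Σ                 43,856.4638   174,017.3896
P = 43,856.4638; D_Mac = 3.96788 half-year periods = 1.98394 yrs; D_mod = 1.98394/(1+0.03875) = 1.90993 yrs.
ΔP/P ≈ -D_mod · Δy = -1.90993 × (-0.024) = +0.045838 = +4.5838%.

+4.58%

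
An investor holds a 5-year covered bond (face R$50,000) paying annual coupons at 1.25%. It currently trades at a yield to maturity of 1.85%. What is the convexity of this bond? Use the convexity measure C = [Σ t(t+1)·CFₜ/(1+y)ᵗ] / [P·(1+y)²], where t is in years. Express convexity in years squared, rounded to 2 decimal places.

27.97

With y = 0.0185:
  t   CF        PV=CF/(1+0.0185)^t    t·PV        t(t+1)·PV
  1       625.00       613.6475       613.6475       1,227.2950
  2       625.00       602.5012     1,205.0025       3,615.0075
  3       625.00       591.5574     1,774.6723       7,098.6892
  4       625.00       580.8124     2,323.2496      11,616.2481
  5    50,625.00    46,191.2664   230,956.3322   1,385,737.9930
  Σ                 48,579.7850   236,872.9041   1,409,295.2329
P = 48,579.7850.
Convexity = Σ t(t+1)·PV / [P·(1+y)²] = 1,409,295.2329 / (48,579.7850 × 1.037342) = 27.96561.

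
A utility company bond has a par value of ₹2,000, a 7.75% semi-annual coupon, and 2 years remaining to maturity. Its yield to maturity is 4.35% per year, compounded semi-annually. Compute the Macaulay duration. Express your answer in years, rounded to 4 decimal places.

1.8946 years

Periodic yield y = 0.02175. Discount each cash flow and weight by its period:
  t   CF        PV=CF/(1+0.02175)^t    t·PV
  1        77.50        75.8503        75.8503
  2        77.50        74.2356       148.4713
  3        77.50        72.6554       217.9661
  4     2,077.50     1,906.1736     7,624.6943
  Σ                  2,128.9149     8,066.9820
Price P = Σ PV = 2,128.9149.
Macaulay duration = Σ(t·PV) / P = 8,066.9820 / 2,128.9149 = 3.78925 half-year periods.
In years: 3.78925 / 2 = 1.89462 years.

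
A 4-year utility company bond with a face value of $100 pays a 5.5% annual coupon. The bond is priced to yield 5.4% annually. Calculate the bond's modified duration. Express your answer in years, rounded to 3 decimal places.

3.509 years

Periodic yield y = 0.054. First find Macaulay duration:
  t   CF        PV=CF/(1+0.054)^t    t·PV
  1         5.50         5.2182         5.2182
  2         5.50         4.9509         9.9017
  3         5.50         4.6972        14.0917
  4       105.50        85.4850       341.9401
  Σ                    100.3513       371.1517
P = 100.3513; Macaulay duration = 371.1517 / 100.3513 = 3.69852 years.
Modified duration = D_Mac / (1 + y) = 3.69852 / 1.054 = 3.50904 years.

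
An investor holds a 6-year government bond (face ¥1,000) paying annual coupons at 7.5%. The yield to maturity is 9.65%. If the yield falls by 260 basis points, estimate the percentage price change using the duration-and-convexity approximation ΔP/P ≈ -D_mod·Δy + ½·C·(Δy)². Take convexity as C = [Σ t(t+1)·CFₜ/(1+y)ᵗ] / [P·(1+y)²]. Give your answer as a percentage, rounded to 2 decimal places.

With y = 0.0965:
  t   CF        PV=CF/(1+0.0965)^t    t·PV        t(t+1)·PV
  1        75.00        68.3995        68.3995         136.7989
  2        75.00        62.3798       124.7596         374.2788
  3        75.00        56.8899       170.6698         682.6791
  4        75.00        51.8832       207.5328       1,037.6639
  5        75.00        47.3171       236.5855       1,419.5129
  6     1,075.00       618.5241     3,711.1448      25,978.0135
  Σ                    905.3936     4,519.0919      29,628.9471
P = 905.3936; D_Mac = 4.99130 yrs; D_mod = 4.55203 yrs; C = 27.21833.
Duration effect: -4.55203 × (-0.026) = +0.118353
Convexity effect: 0.5 × 27.21833 × (-0.026)² = +0.0091998
ΔP/P ≈ +0.118353 + 0.0091998 = +0.127553 = +12.7553%.

+12.76%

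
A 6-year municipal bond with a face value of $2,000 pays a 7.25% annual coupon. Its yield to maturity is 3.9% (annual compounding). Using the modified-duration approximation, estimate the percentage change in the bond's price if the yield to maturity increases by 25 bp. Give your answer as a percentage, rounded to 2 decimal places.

Periodic yield y = 0.039. Modified duration first:
  t   CF        PV=CF/(1+0.039)^t    t·PV
  1       145.00       139.5573       139.5573
  2       145.00       134.3188       268.6377
  3       145.00       129.2770       387.8311
  4       145.00       124.4245       497.6979
  5       145.00       119.7541       598.7703
  6     2,145.00     1,705.0378    10,230.2268
  Σ                  2,352.3695    12,122.7210
P = 2,352.3695; D_Mac = 5.15341 yrs; D_mod = 5.15341/(1+0.039) = 4.95997 yrs.
ΔP/P ≈ -D_mod · Δy = -4.95997 × (+0.0025) = -0.012400 = -1.2400%.

-1.24%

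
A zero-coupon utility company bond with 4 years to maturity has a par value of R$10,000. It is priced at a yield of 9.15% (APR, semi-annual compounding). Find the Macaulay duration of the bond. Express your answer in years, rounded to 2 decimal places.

A zero-coupon bond has a single cash flow at maturity, so its Macaulay duration equals its maturity: 4 years.
(Equivalently: 8 semi-annual periods ÷ 2 = 4 years.)

4.00 years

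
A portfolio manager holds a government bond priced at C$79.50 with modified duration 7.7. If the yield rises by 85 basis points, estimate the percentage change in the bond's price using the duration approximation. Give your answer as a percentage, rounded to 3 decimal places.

-6.545%

Duration approximation: ΔP/P ≈ -D_mod · Δy = -7.7 × (+0.0085) = -0.065450.
As a percentage: -6.5450%.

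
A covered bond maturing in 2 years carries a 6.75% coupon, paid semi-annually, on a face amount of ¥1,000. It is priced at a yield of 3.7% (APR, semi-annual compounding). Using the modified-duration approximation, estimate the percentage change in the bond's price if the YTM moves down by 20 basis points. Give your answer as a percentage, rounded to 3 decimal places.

+0.375%

Periodic yield y = 0.0185. Modified duration first:
  t   CF        PV=CF/(1+0.0185)^t    t·PV
  1        33.75        33.1370        33.1370
  2        33.75        32.5351        65.0701
  3        33.75        31.9441        95.8323
  4     1,033.75       960.6637     3,842.6549
  Σ                  1,058.2799     4,036.6943
P = 1,058.2799; D_Mac = 3.81439 half-year periods = 1.90720 yrs; D_mod = 1.90720/(1+0.0185) = 1.87255 yrs.
ΔP/P ≈ -D_mod · Δy = -1.87255 × (-0.002) = +0.003745 = +0.3745%.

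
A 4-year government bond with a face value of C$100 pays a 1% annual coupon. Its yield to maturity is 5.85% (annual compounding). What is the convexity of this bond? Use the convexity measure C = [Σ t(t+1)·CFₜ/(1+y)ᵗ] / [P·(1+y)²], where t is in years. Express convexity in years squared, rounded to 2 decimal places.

With y = 0.0585:
  t   CF        PV=CF/(1+0.0585)^t    t·PV        t(t+1)·PV
  1         1.00         0.9447         0.9447           1.8895
  2         1.00         0.8925         1.7850           5.3551
  3         1.00         0.8432         2.5296          10.1183
  4       101.00        80.4559       321.8236       1,609.1181
  Σ                     83.1364       327.0830       1,626.4810
P = 83.1364.
Convexity = Σ t(t+1)·PV / [P·(1+y)²] = 1,626.4810 / (83.1364 × 1.120422) = 17.46129.

17.46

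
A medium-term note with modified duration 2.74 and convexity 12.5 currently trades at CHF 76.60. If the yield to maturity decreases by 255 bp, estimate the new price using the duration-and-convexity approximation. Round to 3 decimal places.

Duration effect: -D_mod·Δy = -2.74 × (-0.0255) = +0.069870
Convexity effect: ½·C·(Δy)² = 0.5 × 12.5 × (-0.0255)² = +0.0040640625
ΔP/P ≈ +0.069870 + 0.0040640625 = +0.0739340625
New price ≈ 76.60 × (1 + 0.0739340625) = 82.2633491875.

CHF 82.263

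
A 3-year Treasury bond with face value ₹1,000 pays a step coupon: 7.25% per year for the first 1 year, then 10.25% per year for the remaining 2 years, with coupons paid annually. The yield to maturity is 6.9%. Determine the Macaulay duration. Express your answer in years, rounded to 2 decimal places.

Periodic yield y = 0.069. Discount each cash flow and weight by its year:
  t   CF        PV=CF/(1+0.069)^t    t·PV
  1        72.50        67.8204        67.8204
  2       102.50        89.6950       179.3901
  3     1,102.50       902.4964     2,707.4892
  Σ                  1,060.0118     2,954.6997
Price P = Σ PV = 1,060.0118.
Macaulay duration = Σ(t·PV) / P = 2,954.6997 / 1,060.0118 = 2.78742 years.

2.79 years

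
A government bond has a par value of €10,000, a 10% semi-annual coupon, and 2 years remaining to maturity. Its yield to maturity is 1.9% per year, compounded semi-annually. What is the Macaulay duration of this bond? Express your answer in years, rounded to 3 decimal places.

1.873 years

Periodic yield y = 0.0095. Discount each cash flow and weight by its period:
  t   CF        PV=CF/(1+0.0095)^t    t·PV
  1       500.00       495.2947       495.2947
  2       500.00       490.6337       981.2674
  3       500.00       486.0165     1,458.0496
  4    10,500.00    10,110.2991    40,441.1966
  Σ                 11,582.2441    43,375.8082
Price P = Σ PV = 11,582.2441.
Macaulay duration = Σ(t·PV) / P = 43,375.8082 / 11,582.2441 = 3.74503 half-year periods.
In years: 3.74503 / 2 = 1.87251 years.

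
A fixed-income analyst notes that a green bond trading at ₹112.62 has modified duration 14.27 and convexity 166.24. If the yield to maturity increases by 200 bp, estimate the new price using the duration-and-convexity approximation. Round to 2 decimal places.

₹84.22

Duration effect: -D_mod·Δy = -14.27 × (+0.02) = -0.285400
Convexity effect: ½·C·(Δy)² = 0.5 × 166.24 × (0.02)² = +0.0332480
ΔP/P ≈ -0.285400 + 0.0332480 = -0.252152
New price ≈ 112.62 × (1 - 0.252152) = 84.22264176.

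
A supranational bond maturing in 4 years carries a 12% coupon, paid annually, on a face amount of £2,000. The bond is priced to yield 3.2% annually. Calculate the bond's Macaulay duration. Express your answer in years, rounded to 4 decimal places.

Periodic yield y = 0.032. Discount each cash flow and weight by its year:
  t   CF        PV=CF/(1+0.032)^t    t·PV
  1       240.00       232.5581       232.5581
  2       240.00       225.3470       450.6941
  3       240.00       218.3595       655.0786
  4     2,240.00     1,974.8278     7,899.3111
  Σ                  2,651.0925     9,237.6419
Price P = Σ PV = 2,651.0925.
Macaulay duration = Σ(t·PV) / P = 9,237.6419 / 2,651.0925 = 3.48447 years.

3.4845 years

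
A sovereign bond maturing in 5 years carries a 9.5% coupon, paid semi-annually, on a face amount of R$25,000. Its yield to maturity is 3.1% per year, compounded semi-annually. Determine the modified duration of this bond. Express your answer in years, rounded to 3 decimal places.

Periodic yield y = 0.0155. First find Macaulay duration:
  t   CF        PV=CF/(1+0.0155)^t    t·PV
  1     1,187.50     1,169.3747     1,169.3747
  2     1,187.50     1,151.5260     2,303.0521
  3     1,187.50     1,133.9498     3,401.8494
  4     1,187.50     1,116.6419     4,466.5675
  5     1,187.50     1,099.5981     5,497.9905
  6     1,187.50     1,082.8145     6,496.8868
  7     1,187.50     1,066.2870     7,464.0092
  8     1,187.50     1,050.0118     8,400.0947
  9     1,187.50     1,033.9851     9,305.8656
  10   26,187.50    22,454.0540   224,540.5401
  Σ                 32,358.2429   273,046.2306
P = 32,358.2429; Macaulay duration = 273,046.2306 / 32,358.2429 = 8.43823 half-year periods = 4.21911 years.
Modified duration = D_Mac / (1 + y) = 4.21911 / 1.0155 = 4.15472 years.

4.155 years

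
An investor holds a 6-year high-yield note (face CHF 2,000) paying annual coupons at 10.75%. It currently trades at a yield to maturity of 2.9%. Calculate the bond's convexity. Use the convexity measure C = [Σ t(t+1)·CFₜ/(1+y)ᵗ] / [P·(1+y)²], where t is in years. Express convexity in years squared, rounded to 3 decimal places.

30.384

With y = 0.029:
  t   CF        PV=CF/(1+0.029)^t    t·PV        t(t+1)·PV
  1       215.00       208.9407       208.9407         417.8814
  2       215.00       203.0522       406.1044       1,218.3132
  3       215.00       197.3296       591.9889       2,367.9557
  4       215.00       191.7684       767.0735       3,835.3673
  5       215.00       186.3638       931.8191       5,590.9144
  6     2,215.00     1,865.8704    11,195.2226      78,366.5580
  Σ                  2,853.3252    14,101.1492      91,796.9901
P = 2,853.3252.
Convexity = Σ t(t+1)·PV / [P·(1+y)²] = 91,796.9901 / (2,853.3252 × 1.058841) = 30.38410.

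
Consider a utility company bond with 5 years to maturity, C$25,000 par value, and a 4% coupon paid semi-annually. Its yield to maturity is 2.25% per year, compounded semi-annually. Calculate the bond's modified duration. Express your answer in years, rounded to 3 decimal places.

Periodic yield y = 0.01125. First find Macaulay duration:
  t   CF        PV=CF/(1+0.01125)^t    t·PV
  1       500.00       494.4376       494.4376
  2       500.00       488.9370       977.8741
  3       500.00       483.4977     1,450.4931
  4       500.00       478.1188     1,912.4754
  5       500.00       472.7999     2,363.9993
  6       500.00       467.5400     2,805.2402
  7       500.00       462.3387     3,236.3710
  8       500.00       457.1953     3,657.5621
  9       500.00       452.1090     4,068.9814
  10   25,500.00    22,801.0493   228,010.4933
  Σ                 27,058.0234   248,977.9274
P = 27,058.0234; Macaulay duration = 248,977.9274 / 27,058.0234 = 9.20163 half-year periods = 4.60082 years.
Modified duration = D_Mac / (1 + y) = 4.60082 / 1.01125 = 4.54963 years.

4.550 years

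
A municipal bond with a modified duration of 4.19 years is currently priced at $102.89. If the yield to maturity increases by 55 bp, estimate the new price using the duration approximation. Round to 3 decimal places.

Duration approximation: ΔP/P ≈ -D_mod · Δy = -4.19 × (+0.0055) = -0.023045.
New price ≈ 102.89 × (1 - 0.023045) = 100.51889995.

$100.519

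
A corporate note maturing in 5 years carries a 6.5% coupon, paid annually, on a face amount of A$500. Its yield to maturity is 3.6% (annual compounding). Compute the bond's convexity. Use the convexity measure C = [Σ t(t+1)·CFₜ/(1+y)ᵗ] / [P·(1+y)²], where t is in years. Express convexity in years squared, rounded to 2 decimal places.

23.97

With y = 0.036:
  t   CF        PV=CF/(1+0.036)^t    t·PV        t(t+1)·PV
  1        32.50        31.3707        31.3707          62.7413
  2        32.50        30.2806        60.5611         181.6833
  3        32.50        29.2283        87.6850         350.7400
  4        32.50        28.2127       112.8507         564.2536
  5       532.50       446.1910     2,230.9551      13,385.7309
  Σ                    565.2833     2,523.4226      14,545.1492
P = 565.2833.
Convexity = Σ t(t+1)·PV / [P·(1+y)²] = 14,545.1492 / (565.2833 × 1.073296) = 23.97356.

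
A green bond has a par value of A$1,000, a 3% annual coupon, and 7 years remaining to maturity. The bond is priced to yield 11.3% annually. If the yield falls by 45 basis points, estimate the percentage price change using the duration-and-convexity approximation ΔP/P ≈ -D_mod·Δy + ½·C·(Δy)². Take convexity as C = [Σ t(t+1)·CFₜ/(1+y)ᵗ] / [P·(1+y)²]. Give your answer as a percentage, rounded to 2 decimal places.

With y = 0.113:
  t   CF        PV=CF/(1+0.113)^t    t·PV        t(t+1)·PV
  1        30.00        26.9542        26.9542          53.9084
  2        30.00        24.2176        48.4352         145.3055
  3        30.00        21.7588        65.2765         261.1061
  4        30.00        19.5497        78.1989         390.9945
  5        30.00        17.5649        87.8244         526.9467
  6        30.00        15.7816        94.6894         662.8260
  7     1,030.00       486.8230     3,407.7609      27,262.0871
  Σ                    612.6498     3,809.1395      29,303.1743
P = 612.6498; D_Mac = 6.21748 yrs; D_mod = 5.58624 yrs; C = 38.61109.
Duration effect: -5.58624 × (-0.0045) = +0.025138
Convexity effect: 0.5 × 38.61109 × (-0.0045)² = +0.0003909
ΔP/P ≈ +0.025138 + 0.0003909 = +0.025529 = +2.5529%.

+2.55%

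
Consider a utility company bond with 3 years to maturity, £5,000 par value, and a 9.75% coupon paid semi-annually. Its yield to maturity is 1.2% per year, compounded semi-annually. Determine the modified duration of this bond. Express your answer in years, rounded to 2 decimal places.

Periodic yield y = 0.006. First find Macaulay duration:
  t   CF        PV=CF/(1+0.006)^t    t·PV
  1       243.75       242.2962       242.2962
  2       243.75       240.8511       481.7022
  3       243.75       239.4146       718.2439
  4       243.75       237.9867       951.9468
  5       243.75       236.5673     1,182.8365
  6     5,243.75     5,058.8767    30,353.2602
  Σ                  6,255.9927    33,930.2858
P = 6,255.9927; Macaulay duration = 33,930.2858 / 6,255.9927 = 5.42365 half-year periods = 2.71182 years.
Modified duration = D_Mac / (1 + y) = 2.71182 / 1.006 = 2.69565 years.

2.70 years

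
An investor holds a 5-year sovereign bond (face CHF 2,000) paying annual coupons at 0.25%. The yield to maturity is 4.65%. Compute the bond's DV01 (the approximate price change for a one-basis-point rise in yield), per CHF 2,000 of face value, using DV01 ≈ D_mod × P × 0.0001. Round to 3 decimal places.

Periodic yield y = 0.0465.
  t   CF        PV=CF/(1+0.0465)^t    t·PV
  1         5.00         4.7778         4.7778
  2         5.00         4.5655         9.1311
  3         5.00         4.3627        13.0880
  4         5.00         4.1688        16.6753
  5     2,005.00     1,597.4167     7,987.0834
  Σ                  1,615.2915     8,030.7556
P = 1,615.2915; D_Mac = 4.97171 yrs; D_mod = 4.75079 yrs.
DV01 ≈ 4.75079 × 1,615.2915 × 0.0001 = 0.767392.

CHF 0.767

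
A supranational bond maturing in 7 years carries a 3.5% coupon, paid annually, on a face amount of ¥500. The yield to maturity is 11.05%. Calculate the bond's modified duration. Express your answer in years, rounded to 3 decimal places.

5.518 years

Periodic yield y = 0.1105. First find Macaulay duration:
  t   CF        PV=CF/(1+0.1105)^t    t·PV
  1        17.50        15.7587        15.7587
  2        17.50        14.1906        28.3812
  3        17.50        12.7786        38.3357
  4        17.50        11.5070        46.0282
  5        17.50        10.3620        51.8102
  6        17.50         9.3310        55.9858
  7       517.50       248.4737     1,739.3158
  Σ                    322.4016     1,975.6156
P = 322.4016; Macaulay duration = 1,975.6156 / 322.4016 = 6.12781 years.
Modified duration = D_Mac / (1 + y) = 6.12781 / 1.1105 = 5.51806 years.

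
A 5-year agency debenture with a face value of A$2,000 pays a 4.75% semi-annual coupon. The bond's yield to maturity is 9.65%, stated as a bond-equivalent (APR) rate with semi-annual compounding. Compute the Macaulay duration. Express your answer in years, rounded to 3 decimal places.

Periodic yield y = 0.04825. Discount each cash flow and weight by its period:
  t   CF        PV=CF/(1+0.04825)^t    t·PV
  1        47.50        45.3136        45.3136
  2        47.50        43.2279        86.4557
  3        47.50        41.2381       123.7144
  4        47.50        39.3400       157.3599
  5        47.50        37.5292       187.6460
  6        47.50        35.8018       214.8106
  7        47.50        34.1538       239.0769
  8        47.50        32.5818       260.6541
  9        47.50        31.0821       279.7385
  10    2,047.50     1,278.1305    12,781.3050
  Σ                  1,618.3987    14,376.0748
Price P = Σ PV = 1,618.3987.
Macaulay duration = Σ(t·PV) / P = 14,376.0748 / 1,618.3987 = 8.88290 half-year periods.
In years: 8.88290 / 2 = 4.44145 years.

4.441 years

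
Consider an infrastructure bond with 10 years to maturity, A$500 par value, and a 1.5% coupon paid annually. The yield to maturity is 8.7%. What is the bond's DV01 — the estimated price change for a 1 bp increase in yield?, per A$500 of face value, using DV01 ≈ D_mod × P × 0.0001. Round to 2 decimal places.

Periodic yield y = 0.087.
  t   CF        PV=CF/(1+0.087)^t    t·PV
  1         7.50         6.8997         6.8997
  2         7.50         6.3475        12.6950
  3         7.50         5.8395        17.5184
  4         7.50         5.3721        21.4884
  5         7.50         4.9421        24.7106
  6         7.50         4.5466        27.2794
  7         7.50         4.1827        29.2787
  8         7.50         3.8479        30.7833
  9         7.50         3.5399        31.8594
  10      507.50       220.3640     2,203.6398
  Σ                    265.8820     2,406.1527
P = 265.8820; D_Mac = 9.04970 yrs; D_mod = 8.32539 yrs.
DV01 ≈ 8.32539 × 265.8820 × 0.0001 = 0.221357.

A$0.22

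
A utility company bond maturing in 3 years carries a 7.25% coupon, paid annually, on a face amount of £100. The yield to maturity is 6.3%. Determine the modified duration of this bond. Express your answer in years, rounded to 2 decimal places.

2.64 years

Periodic yield y = 0.063. First find Macaulay duration:
  t   CF        PV=CF/(1+0.063)^t    t·PV
  1         7.25         6.8203         6.8203
  2         7.25         6.4161        12.8322
  3       107.25        89.2889       267.8667
  Σ                    102.5253       287.5193
P = 102.5253; Macaulay duration = 287.5193 / 102.5253 = 2.80437 years.
Modified duration = D_Mac / (1 + y) = 2.80437 / 1.063 = 2.63817 years.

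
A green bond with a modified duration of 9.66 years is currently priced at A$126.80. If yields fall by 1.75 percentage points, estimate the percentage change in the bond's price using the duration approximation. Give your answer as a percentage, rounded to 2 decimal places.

+16.91%

Duration approximation: ΔP/P ≈ -D_mod · Δy = -9.66 × (-0.0175) = +0.169050.
As a percentage: +16.9050%.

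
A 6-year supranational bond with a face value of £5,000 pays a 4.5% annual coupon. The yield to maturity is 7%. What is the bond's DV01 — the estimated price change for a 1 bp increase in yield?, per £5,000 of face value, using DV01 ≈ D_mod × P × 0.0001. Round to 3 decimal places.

£2.199

Periodic yield y = 0.07.
  t   CF        PV=CF/(1+0.07)^t    t·PV
  1       225.00       210.2804       210.2804
  2       225.00       196.5237       393.0474
  3       225.00       183.6670       551.0011
  4       225.00       171.6514       686.6057
  5       225.00       160.4219       802.1095
  6     5,225.00     3,481.6381    20,889.8287
  Σ                  4,404.1825    23,532.8727
P = 4,404.1825; D_Mac = 5.34330 yrs; D_mod = 4.99374 yrs.
DV01 ≈ 4.99374 × 4,404.1825 × 0.0001 = 2.199334.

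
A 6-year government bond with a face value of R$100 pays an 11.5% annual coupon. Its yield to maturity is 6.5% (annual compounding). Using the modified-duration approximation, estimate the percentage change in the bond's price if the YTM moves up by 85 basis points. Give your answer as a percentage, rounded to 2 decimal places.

Periodic yield y = 0.065. Modified duration first:
  t   CF        PV=CF/(1+0.065)^t    t·PV
  1        11.50        10.7981        10.7981
  2        11.50        10.1391        20.2782
  3        11.50         9.5203        28.5608
  4        11.50         8.9392        35.7569
  5        11.50         8.3936        41.9681
  6       111.50        76.4148       458.4885
  Σ                    124.2051       595.8506
P = 124.2051; D_Mac = 4.79731 yrs; D_mod = 4.79731/(1+0.065) = 4.50452 yrs.
ΔP/P ≈ -D_mod · Δy = -4.50452 × (+0.0085) = -0.038288 = -3.8288%.

-3.83%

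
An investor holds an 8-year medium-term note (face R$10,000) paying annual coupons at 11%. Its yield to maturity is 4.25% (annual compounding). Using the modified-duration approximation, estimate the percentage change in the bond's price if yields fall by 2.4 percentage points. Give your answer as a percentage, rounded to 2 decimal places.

Periodic yield y = 0.0425. Modified duration first:
  t   CF        PV=CF/(1+0.0425)^t    t·PV
  1     1,100.00     1,055.1559     1,055.1559
  2     1,100.00     1,012.1399     2,024.2799
  3     1,100.00       970.8776     2,912.6329
  4     1,100.00       931.2975     3,725.1899
  5     1,100.00       893.3309     4,466.6546
  6     1,100.00       856.9122     5,141.4729
  7     1,100.00       821.9781     5,753.8466
  8    11,100.00     7,956.3608    63,650.8865
  Σ                 14,498.0529    88,730.1192
P = 14,498.0529; D_Mac = 6.12014 yrs; D_mod = 6.12014/(1+0.0425) = 5.87064 yrs.
ΔP/P ≈ -D_mod · Δy = -5.87064 × (-0.024) = +0.140895 = +14.0895%.

+14.09%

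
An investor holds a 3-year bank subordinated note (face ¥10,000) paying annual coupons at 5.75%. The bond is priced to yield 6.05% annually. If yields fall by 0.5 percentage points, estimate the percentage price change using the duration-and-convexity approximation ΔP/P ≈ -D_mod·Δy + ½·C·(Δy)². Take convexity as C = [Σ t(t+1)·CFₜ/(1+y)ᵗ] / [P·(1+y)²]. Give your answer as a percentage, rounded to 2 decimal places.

+1.35%

With y = 0.0605:
  t   CF        PV=CF/(1+0.0605)^t    t·PV        t(t+1)·PV
  1       575.00       542.1971       542.1971       1,084.3942
  2       575.00       511.2655     1,022.5310       3,067.5931
  3    10,575.00     8,866.4212    26,599.2635     106,397.0541
  Σ                  9,919.8838    28,163.9916     110,549.0414
P = 9,919.8838; D_Mac = 2.83915 yrs; D_mod = 2.67718 yrs; C = 9.90894.
Duration effect: -2.67718 × (-0.005) = +0.013386
Convexity effect: 0.5 × 9.90894 × (-0.005)² = +0.0001239
ΔP/P ≈ +0.013386 + 0.0001239 = +0.013510 = +1.3510%.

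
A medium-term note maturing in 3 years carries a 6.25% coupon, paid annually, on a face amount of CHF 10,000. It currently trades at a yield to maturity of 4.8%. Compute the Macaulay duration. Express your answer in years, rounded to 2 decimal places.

Periodic yield y = 0.048. Discount each cash flow and weight by its year:
  t   CF        PV=CF/(1+0.048)^t    t·PV
  1       625.00       596.3740       596.3740
  2       625.00       569.0592     1,138.1184
  3    10,625.00     9,230.9222    27,692.7666
  Σ                 10,396.3555    29,427.2591
Price P = Σ PV = 10,396.3555.
Macaulay duration = Σ(t·PV) / P = 29,427.2591 / 10,396.3555 = 2.83054 years.

2.83 years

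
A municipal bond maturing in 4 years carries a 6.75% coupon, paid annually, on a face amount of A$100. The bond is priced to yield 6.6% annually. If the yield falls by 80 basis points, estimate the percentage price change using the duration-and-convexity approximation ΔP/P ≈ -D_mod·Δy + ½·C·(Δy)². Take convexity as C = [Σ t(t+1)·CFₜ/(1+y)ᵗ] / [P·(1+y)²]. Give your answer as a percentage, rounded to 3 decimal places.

+2.779%

With y = 0.066:
  t   CF        PV=CF/(1+0.066)^t    t·PV        t(t+1)·PV
  1         6.75         6.3321         6.3321          12.6642
  2         6.75         5.9400        11.8801          35.6402
  3         6.75         5.5723        16.7168          66.8672
  4       106.75        82.6683       330.6732       1,653.3662
  Σ                    100.5127       365.6022       1,768.5379
P = 100.5127; D_Mac = 3.63737 yrs; D_mod = 3.41217 yrs; C = 15.48385.
Duration effect: -3.41217 × (-0.008) = +0.027297
Convexity effect: 0.5 × 15.48385 × (-0.008)² = +0.0004955
ΔP/P ≈ +0.027297 + 0.0004955 = +0.027793 = +2.7793%.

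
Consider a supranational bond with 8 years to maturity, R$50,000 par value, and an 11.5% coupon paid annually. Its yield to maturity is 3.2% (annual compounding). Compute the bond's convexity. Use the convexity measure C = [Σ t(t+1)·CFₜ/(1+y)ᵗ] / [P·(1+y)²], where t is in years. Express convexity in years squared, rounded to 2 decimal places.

46.81

With y = 0.032:
  t   CF        PV=CF/(1+0.032)^t    t·PV        t(t+1)·PV
  1     5,750.00     5,571.7054     5,571.7054      11,143.4109
  2     5,750.00     5,398.9394    10,797.8787      32,393.6362
  3     5,750.00     5,231.5304    15,694.5912      62,778.3647
  4     5,750.00     5,069.3124    20,277.2496     101,386.2479
  5     5,750.00     4,912.1244    24,560.6221     147,363.7325
  6     5,750.00     4,759.8105    28,558.8629     199,912.0402
  7     5,750.00     4,612.2195    32,285.5362     258,284.2896
  8    55,750.00    43,331.8562   346,654.8497   3,119,893.6475
  Σ                 78,887.4982   484,401.2958   3,933,155.3695
P = 78,887.4982.
Convexity = Σ t(t+1)·PV / [P·(1+y)²] = 3,933,155.3695 / (78,887.4982 × 1.065024) = 46.81376.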